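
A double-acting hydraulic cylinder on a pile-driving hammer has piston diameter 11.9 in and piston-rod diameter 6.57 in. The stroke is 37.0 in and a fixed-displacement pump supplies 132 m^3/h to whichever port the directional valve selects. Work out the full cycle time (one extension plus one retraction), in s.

t ≈ 3.12 s

Cap-side area A_cap = π/4 × (11.9 in)² = 111.2 in^2
Rod-side annular area A_ann = π/4 × (11.9² − 6.57²) = 77.32 in^2
t_ext = A_cap·L/Q = 1.839 s
t_ret = A_ann·L/Q = 1.279 s
t_cycle = t_ext + t_ret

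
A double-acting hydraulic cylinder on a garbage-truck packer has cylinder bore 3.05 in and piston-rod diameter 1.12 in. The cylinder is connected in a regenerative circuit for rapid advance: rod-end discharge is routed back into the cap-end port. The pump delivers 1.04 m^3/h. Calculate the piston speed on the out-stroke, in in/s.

v ≈ 17.9 in/s

In regeneration the rod-end outflow joins the pump flow into the cap end, so the net volume the pump must supply per unit advance equals the rod cross-section area.
Rod cross-section A_rod = π/4 × (1.12 in)² = 0.9852 in^2
v = Q_pump / A_rod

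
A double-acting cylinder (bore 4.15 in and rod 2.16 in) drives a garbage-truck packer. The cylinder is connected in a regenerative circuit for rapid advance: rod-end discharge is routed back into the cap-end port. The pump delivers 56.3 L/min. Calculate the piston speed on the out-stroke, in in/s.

In regeneration the rod-end outflow joins the pump flow into the cap end, so the net volume the pump must supply per unit advance equals the rod cross-section area.
Rod cross-section A_rod = π/4 × (2.16 in)² = 3.664 in^2
v = Q_pump / A_rod

v ≈ 15.6 in/s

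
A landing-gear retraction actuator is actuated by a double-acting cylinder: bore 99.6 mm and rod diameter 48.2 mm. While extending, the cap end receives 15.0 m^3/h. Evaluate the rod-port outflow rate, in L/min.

Q_out ≈ 191 L/min

Cap-side area A_cap = π/4 × (99.6 mm)² = 7791 mm^2
Rod-side annular area A_ann = π/4 × (99.6² − 48.2²) = 5967 mm^2
Piston speed v = Q_in/A_cap; rod-end outflow Q_out = v × A_ann = Q_in × A_ann/A_cap.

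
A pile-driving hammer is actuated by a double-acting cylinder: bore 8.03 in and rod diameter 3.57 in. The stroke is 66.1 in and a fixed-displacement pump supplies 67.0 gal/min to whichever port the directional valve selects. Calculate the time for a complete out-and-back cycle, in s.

Cap-side area A_cap = π/4 × (8.03 in)² = 50.64 in^2
Rod-side annular area A_ann = π/4 × (8.03² − 3.57²) = 40.63 in^2
t_ext = A_cap·L/Q = 12.98 s
t_ret = A_ann·L/Q = 10.41 s
t_cycle = t_ext + t_ret

t ≈ 23.4 s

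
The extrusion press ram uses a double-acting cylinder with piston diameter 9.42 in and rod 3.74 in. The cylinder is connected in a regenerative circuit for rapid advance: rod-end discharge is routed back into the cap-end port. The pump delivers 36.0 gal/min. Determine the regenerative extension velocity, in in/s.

In regeneration the rod-end outflow joins the pump flow into the cap end, so the net volume the pump must supply per unit advance equals the rod cross-section area.
Rod cross-section A_rod = π/4 × (3.74 in)² = 10.99 in^2
v = Q_pump / A_rod

v ≈ 12.6 in/s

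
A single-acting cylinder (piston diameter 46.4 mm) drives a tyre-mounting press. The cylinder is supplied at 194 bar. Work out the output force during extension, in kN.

Cap-side area A_cap = π/4 × (46.4 mm)² = 1691 mm^2
F = P × A_cap = 194 bar × A_cap

F ≈ 32.8 kN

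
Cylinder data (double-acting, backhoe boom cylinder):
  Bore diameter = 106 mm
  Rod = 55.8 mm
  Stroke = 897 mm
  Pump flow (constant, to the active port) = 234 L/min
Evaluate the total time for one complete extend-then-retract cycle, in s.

Cap-side area A_cap = π/4 × (106 mm)² = 8825 mm^2
Rod-side annular area A_ann = π/4 × (106² − 55.8²) = 6379 mm^2
t_ext = A_cap·L/Q = 2.030 s
t_ret = A_ann·L/Q = 1.467 s
t_cycle = t_ext + t_ret

t ≈ 3.50 s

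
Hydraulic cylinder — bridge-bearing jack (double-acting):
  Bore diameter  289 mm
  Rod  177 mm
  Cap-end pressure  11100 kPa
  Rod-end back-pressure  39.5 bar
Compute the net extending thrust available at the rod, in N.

F ≈ 5.66e5 N

Cap-side area A_cap = π/4 × (289 mm)² = 65600 mm^2
Rod-side annular area A_ann = π/4 × (289² − 177²) = 40990 mm^2
Net thrust = P_cap·A_cap − P_rod·A_ann = 7.281e5 N − 1.619e5 N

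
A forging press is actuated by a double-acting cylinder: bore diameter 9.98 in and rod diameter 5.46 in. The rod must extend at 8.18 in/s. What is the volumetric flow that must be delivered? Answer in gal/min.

Cap-side area A_cap = π/4 × (9.98 in)² = 78.23 in^2
Q = A × v

Q ≈ 166 gal/min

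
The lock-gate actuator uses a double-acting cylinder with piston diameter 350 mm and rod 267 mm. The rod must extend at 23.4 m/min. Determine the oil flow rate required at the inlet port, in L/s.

Q ≈ 37.5 L/s

Cap-side area A_cap = π/4 × (350 mm)² = 96210 mm^2
Q = A × v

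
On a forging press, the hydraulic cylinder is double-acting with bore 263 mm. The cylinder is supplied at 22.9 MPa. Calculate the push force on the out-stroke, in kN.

F ≈ 1240 kN

Cap-side area A_cap = π/4 × (263 mm)² = 54330 mm^2
F = P × A_cap = 22.9 MPa × A_cap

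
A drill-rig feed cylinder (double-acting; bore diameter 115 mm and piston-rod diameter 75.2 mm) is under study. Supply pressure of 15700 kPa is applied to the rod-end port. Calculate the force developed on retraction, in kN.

Rod-side annular area A_ann = π/4 × (115² − 75.2²) = 5945 mm^2
On retraction the pressure acts on the annular area (bore minus rod).
F = P × A_ann

F ≈ 93.3 kN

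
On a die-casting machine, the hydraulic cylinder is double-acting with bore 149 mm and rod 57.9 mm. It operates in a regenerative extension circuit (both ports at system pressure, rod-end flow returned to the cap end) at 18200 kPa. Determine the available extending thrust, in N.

With equal pressure on both faces, forces on the annular region cancel; the net push is pressure × rod cross-section.
Rod cross-section A_rod = π/4 × (57.9 mm)² = 2633 mm^2
F = P × A_rod

F ≈ 47900 N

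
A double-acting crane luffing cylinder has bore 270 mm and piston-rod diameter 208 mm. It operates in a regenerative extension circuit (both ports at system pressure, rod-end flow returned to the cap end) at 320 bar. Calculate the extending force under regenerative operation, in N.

With equal pressure on both faces, forces on the annular region cancel; the net push is pressure × rod cross-section.
Rod cross-section A_rod = π/4 × (208 mm)² = 33980 mm^2
F = P × A_rod

F ≈ 1.09e6 N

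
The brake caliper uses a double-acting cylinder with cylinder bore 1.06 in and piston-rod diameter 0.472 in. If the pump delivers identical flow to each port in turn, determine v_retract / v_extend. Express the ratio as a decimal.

Cap-side area A_cap = π/4 × (1.06 in)² = 0.8825 in^2
Rod-side annular area A_ann = π/4 × (1.06² − 0.472²) = 0.7075 in^2
For equal Q, v ∝ 1/A, so v_ret/v_ext = A_cap/A_ann.

v_ret/v_ext ≈ 1.25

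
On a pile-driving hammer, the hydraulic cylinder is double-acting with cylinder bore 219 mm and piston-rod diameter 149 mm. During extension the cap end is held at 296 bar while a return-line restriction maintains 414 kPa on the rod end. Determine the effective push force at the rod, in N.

F ≈ 1.11e6 N

Cap-side area A_cap = π/4 × (219 mm)² = 37670 mm^2
Rod-side annular area A_ann = π/4 × (219² − 149²) = 20230 mm^2
Net thrust = P_cap·A_cap − P_rod·A_ann = 1.115e6 N − 8376 N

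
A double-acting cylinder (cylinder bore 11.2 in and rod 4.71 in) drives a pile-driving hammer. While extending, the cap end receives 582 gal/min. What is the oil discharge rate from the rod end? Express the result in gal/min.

Cap-side area A_cap = π/4 × (11.2 in)² = 98.52 in^2
Rod-side annular area A_ann = π/4 × (11.2² − 4.71²) = 81.10 in^2
Piston speed v = Q_in/A_cap; rod-end outflow Q_out = v × A_ann = Q_in × A_ann/A_cap.

Q_out ≈ 479 gal/min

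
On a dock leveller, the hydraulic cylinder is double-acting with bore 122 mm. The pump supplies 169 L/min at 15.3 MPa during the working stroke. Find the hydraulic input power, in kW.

W ≈ 43.1 kW

Hydraulic power = P × Q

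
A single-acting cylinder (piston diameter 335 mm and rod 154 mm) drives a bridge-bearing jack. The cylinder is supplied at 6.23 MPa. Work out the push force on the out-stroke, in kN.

Cap-side area A_cap = π/4 × (335 mm)² = 88140 mm^2
F = P × A_cap = 6.23 MPa × A_cap

F ≈ 549 kN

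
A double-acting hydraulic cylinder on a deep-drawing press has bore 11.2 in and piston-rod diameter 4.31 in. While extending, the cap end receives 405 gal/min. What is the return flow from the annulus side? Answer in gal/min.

Q_out ≈ 345 gal/min

Cap-side area A_cap = π/4 × (11.2 in)² = 98.52 in^2
Rod-side annular area A_ann = π/4 × (11.2² − 4.31²) = 83.93 in^2
Piston speed v = Q_in/A_cap; rod-end outflow Q_out = v × A_ann = Q_in × A_ann/A_cap.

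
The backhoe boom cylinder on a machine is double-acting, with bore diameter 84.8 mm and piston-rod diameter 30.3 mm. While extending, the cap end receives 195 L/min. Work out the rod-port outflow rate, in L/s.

Q_out ≈ 2.84 L/s

Cap-side area A_cap = π/4 × (84.8 mm)² = 5648 mm^2
Rod-side annular area A_ann = π/4 × (84.8² − 30.3²) = 4927 mm^2
Piston speed v = Q_in/A_cap; rod-end outflow Q_out = v × A_ann = Q_in × A_ann/A_cap.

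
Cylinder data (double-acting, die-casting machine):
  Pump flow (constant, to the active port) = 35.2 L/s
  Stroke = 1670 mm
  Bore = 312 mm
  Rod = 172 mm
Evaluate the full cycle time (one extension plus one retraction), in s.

Cap-side area A_cap = π/4 × (312 mm)² = 76450 mm^2
Rod-side annular area A_ann = π/4 × (312² − 172²) = 53220 mm^2
t_ext = A_cap·L/Q = 3.627 s
t_ret = A_ann·L/Q = 2.525 s
t_cycle = t_ext + t_ret

t ≈ 6.15 s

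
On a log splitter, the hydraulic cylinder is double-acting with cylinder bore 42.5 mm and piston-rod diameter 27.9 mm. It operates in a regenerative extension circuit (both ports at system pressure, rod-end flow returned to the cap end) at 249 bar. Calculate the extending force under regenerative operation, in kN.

F ≈ 15.2 kN

With equal pressure on both faces, forces on the annular region cancel; the net push is pressure × rod cross-section.
Rod cross-section A_rod = π/4 × (27.9 mm)² = 611.4 mm^2
F = P × A_rod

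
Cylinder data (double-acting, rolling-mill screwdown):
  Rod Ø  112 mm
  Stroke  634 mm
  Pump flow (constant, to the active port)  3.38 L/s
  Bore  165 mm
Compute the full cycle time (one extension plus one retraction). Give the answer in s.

t ≈ 6.17 s

Cap-side area A_cap = π/4 × (165 mm)² = 21380 mm^2
Rod-side annular area A_ann = π/4 × (165² − 112²) = 11530 mm^2
t_ext = A_cap·L/Q = 4.011 s
t_ret = A_ann·L/Q = 2.163 s
t_cycle = t_ext + t_ret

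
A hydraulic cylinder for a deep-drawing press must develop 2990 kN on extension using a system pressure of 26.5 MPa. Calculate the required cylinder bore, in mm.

D ≈ 379 mm

Extension force acts on the full piston face: F = P × (π/4)D².
D = √(4F / (πP)) = √(4 × 2990 kN / (π × 26.5 MPa))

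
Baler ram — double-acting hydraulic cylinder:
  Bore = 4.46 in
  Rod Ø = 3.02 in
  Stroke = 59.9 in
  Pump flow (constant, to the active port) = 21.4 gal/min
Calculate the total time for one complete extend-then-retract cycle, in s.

Cap-side area A_cap = π/4 × (4.46 in)² = 15.62 in^2
Rod-side annular area A_ann = π/4 × (4.46² − 3.02²) = 8.460 in^2
t_ext = A_cap·L/Q = 11.36 s
t_ret = A_ann·L/Q = 6.150 s
t_cycle = t_ext + t_ret

t ≈ 17.5 s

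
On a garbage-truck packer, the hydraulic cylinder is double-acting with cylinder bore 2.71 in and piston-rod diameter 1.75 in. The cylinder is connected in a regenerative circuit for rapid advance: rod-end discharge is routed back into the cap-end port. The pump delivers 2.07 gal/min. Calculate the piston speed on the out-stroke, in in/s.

v ≈ 3.31 in/s

In regeneration the rod-end outflow joins the pump flow into the cap end, so the net volume the pump must supply per unit advance equals the rod cross-section area.
Rod cross-section A_rod = π/4 × (1.75 in)² = 2.405 in^2
v = Q_pump / A_rod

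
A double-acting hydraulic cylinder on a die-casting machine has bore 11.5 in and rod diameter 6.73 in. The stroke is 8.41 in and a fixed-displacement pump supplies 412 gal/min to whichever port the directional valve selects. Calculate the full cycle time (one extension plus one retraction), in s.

Cap-side area A_cap = π/4 × (11.5 in)² = 103.9 in^2
Rod-side annular area A_ann = π/4 × (11.5² − 6.73²) = 68.30 in^2
t_ext = A_cap·L/Q = 0.5507 s
t_ret = A_ann·L/Q = 0.3621 s
t_cycle = t_ext + t_ret

t ≈ 0.913 s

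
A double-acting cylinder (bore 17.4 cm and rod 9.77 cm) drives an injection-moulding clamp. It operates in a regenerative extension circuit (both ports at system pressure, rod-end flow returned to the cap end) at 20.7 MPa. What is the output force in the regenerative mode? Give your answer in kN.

With equal pressure on both faces, forces on the annular region cancel; the net push is pressure × rod cross-section.
Rod cross-section A_rod = π/4 × (9.77 cm)² = 74.97 cm^2
F = P × A_rod

F ≈ 155 kN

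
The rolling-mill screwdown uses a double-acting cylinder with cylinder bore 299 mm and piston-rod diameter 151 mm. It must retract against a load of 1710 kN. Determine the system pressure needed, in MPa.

Rod-side annular area A_ann = π/4 × (299² − 151²) = 52310 mm^2
Retraction: pressure acts on the annular area.
P = F / A = 1710 kN / A

P ≈ 32.7 MPa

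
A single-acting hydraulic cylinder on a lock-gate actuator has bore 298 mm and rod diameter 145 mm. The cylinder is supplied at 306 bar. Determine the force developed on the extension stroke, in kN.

Cap-side area A_cap = π/4 × (298 mm)² = 69750 mm^2
F = P × A_cap = 306 bar × A_cap

F ≈ 2130 kN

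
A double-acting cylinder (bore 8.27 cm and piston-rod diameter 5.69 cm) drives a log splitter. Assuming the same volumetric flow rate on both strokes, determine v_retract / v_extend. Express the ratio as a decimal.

Cap-side area A_cap = π/4 × (8.27 cm)² = 53.72 cm^2
Rod-side annular area A_ann = π/4 × (8.27² − 5.69²) = 28.29 cm^2
For equal Q, v ∝ 1/A, so v_ret/v_ext = A_cap/A_ann.

v_ret/v_ext ≈ 1.90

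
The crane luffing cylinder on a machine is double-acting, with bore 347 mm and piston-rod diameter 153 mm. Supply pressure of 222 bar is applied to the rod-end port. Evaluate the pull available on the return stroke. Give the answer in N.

Rod-side annular area A_ann = π/4 × (347² − 153²) = 76180 mm^2
On retraction the pressure acts on the annular area (bore minus rod).
F = P × A_ann

F ≈ 1.69e6 N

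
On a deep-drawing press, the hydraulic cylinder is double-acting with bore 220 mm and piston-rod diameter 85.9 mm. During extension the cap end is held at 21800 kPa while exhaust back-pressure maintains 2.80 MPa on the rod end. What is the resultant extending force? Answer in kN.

Cap-side area A_cap = π/4 × (220 mm)² = 38010 mm^2
Rod-side annular area A_ann = π/4 × (220² − 85.9²) = 32220 mm^2
Net thrust = P_cap·A_cap − P_rod·A_ann = 828.7 kN − 90.21 kN

F ≈ 738 kN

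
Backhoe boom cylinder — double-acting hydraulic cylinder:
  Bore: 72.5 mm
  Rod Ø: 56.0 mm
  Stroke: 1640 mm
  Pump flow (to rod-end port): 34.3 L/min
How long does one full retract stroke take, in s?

t ≈ 4.78 s

Rod-side annular area A_ann = π/4 × (72.5² − 56.0²) = 1665 mm^2
Swept volume V = A × L; t = V / Q = A·L / Q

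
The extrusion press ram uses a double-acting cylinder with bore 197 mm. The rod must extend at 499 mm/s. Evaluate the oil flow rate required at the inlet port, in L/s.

Cap-side area A_cap = π/4 × (197 mm)² = 30480 mm^2
Q = A × v

Q ≈ 15.2 L/s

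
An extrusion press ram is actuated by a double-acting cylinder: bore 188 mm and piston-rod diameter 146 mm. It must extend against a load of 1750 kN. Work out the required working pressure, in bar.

P ≈ 630 bar

Cap-side area A_cap = π/4 × (188 mm)² = 27760 mm^2
P = F / A = 1750 kN / A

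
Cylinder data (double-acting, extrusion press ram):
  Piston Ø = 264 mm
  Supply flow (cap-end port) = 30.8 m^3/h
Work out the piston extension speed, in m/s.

Cap-side area A_cap = π/4 × (264 mm)² = 54740 mm^2
v = Q / A

v ≈ 0.156 m/s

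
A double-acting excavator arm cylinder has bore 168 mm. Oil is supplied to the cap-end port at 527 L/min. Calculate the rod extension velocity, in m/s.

v ≈ 0.396 m/s

Cap-side area A_cap = π/4 × (168 mm)² = 22170 mm^2
v = Q / A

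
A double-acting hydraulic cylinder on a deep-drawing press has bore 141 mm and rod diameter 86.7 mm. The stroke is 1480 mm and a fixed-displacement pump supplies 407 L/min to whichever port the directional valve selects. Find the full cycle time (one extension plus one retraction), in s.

t ≈ 5.53 s

Cap-side area A_cap = π/4 × (141 mm)² = 15610 mm^2
Rod-side annular area A_ann = π/4 × (141² − 86.7²) = 9711 mm^2
t_ext = A_cap·L/Q = 3.407 s
t_ret = A_ann·L/Q = 2.119 s
t_cycle = t_ext + t_ret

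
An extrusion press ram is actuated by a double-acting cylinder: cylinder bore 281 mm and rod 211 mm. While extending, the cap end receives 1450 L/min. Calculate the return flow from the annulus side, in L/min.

Q_out ≈ 632 L/min

Cap-side area A_cap = π/4 × (281 mm)² = 62020 mm^2
Rod-side annular area A_ann = π/4 × (281² − 211²) = 27050 mm^2
Piston speed v = Q_in/A_cap; rod-end outflow Q_out = v × A_ann = Q_in × A_ann/A_cap.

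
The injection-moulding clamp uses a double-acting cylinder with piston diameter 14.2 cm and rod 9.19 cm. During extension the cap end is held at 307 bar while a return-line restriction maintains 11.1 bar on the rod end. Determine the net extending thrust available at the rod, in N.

Cap-side area A_cap = π/4 × (14.2 cm)² = 158.4 cm^2
Rod-side annular area A_ann = π/4 × (14.2² − 9.19²) = 92.04 cm^2
Net thrust = P_cap·A_cap − P_rod·A_ann = 4.862e5 N − 10220 N

F ≈ 4.76e5 N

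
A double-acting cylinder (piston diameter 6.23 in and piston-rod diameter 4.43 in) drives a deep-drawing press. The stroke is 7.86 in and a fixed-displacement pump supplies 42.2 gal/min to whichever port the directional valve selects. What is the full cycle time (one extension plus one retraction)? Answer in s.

Cap-side area A_cap = π/4 × (6.23 in)² = 30.48 in^2
Rod-side annular area A_ann = π/4 × (6.23² − 4.43²) = 15.07 in^2
t_ext = A_cap·L/Q = 1.475 s
t_ret = A_ann·L/Q = 0.7291 s
t_cycle = t_ext + t_ret

t ≈ 2.20 s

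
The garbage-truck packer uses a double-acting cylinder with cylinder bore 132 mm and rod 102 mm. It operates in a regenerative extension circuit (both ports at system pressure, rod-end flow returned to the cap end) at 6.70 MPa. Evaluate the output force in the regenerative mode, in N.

F ≈ 54700 N

With equal pressure on both faces, forces on the annular region cancel; the net push is pressure × rod cross-section.
Rod cross-section A_rod = π/4 × (102 mm)² = 8171 mm^2
F = P × A_rod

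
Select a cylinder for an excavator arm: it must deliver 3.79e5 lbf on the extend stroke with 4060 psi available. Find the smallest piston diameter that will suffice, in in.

Extension force acts on the full piston face: F = P × (π/4)D².
D = √(4F / (πP)) = √(4 × 3.79e5 lbf / (π × 4060 psi))

D ≈ 10.9 in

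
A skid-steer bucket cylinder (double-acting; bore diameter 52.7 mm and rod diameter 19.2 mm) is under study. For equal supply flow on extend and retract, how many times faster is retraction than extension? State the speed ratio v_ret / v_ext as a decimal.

v_ret/v_ext ≈ 1.15

Cap-side area A_cap = π/4 × (52.7 mm)² = 2181 mm^2
Rod-side annular area A_ann = π/4 × (52.7² − 19.2²) = 1892 mm^2
For equal Q, v ∝ 1/A, so v_ret/v_ext = A_cap/A_ann.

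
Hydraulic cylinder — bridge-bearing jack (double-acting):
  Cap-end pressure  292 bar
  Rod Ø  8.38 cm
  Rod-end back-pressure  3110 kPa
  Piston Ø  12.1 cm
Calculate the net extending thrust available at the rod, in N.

F ≈ 3.17e5 N

Cap-side area A_cap = π/4 × (12.1 cm)² = 115.0 cm^2
Rod-side annular area A_ann = π/4 × (12.1² − 8.38²) = 59.84 cm^2
Net thrust = P_cap·A_cap − P_rod·A_ann = 3.358e5 N − 18610 N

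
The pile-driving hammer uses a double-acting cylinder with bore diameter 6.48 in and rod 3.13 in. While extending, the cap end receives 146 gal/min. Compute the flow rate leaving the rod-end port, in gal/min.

Cap-side area A_cap = π/4 × (6.48 in)² = 32.98 in^2
Rod-side annular area A_ann = π/4 × (6.48² − 3.13²) = 25.28 in^2
Piston speed v = Q_in/A_cap; rod-end outflow Q_out = v × A_ann = Q_in × A_ann/A_cap.

Q_out ≈ 112 gal/min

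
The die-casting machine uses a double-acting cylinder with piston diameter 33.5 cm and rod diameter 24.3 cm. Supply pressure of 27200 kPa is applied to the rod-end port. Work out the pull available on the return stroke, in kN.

Rod-side annular area A_ann = π/4 × (33.5² − 24.3²) = 417.6 cm^2
On retraction the pressure acts on the annular area (bore minus rod).
F = P × A_ann

F ≈ 1140 kN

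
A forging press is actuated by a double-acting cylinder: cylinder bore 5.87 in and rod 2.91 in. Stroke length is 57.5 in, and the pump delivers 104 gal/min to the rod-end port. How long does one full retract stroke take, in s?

t ≈ 2.93 s

Rod-side annular area A_ann = π/4 × (5.87² − 2.91²) = 20.41 in^2
Swept volume V = A × L; t = V / Q = A·L / Q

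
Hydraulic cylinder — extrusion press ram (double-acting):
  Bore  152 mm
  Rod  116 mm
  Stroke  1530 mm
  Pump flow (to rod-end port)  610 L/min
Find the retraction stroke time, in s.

t ≈ 1.14 s

Rod-side annular area A_ann = π/4 × (152² − 116²) = 7578 mm^2
Swept volume V = A × L; t = V / Q = A·L / Q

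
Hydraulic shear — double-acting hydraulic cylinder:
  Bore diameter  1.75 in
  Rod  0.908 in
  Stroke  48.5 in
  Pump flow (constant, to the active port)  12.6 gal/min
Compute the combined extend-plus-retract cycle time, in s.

Cap-side area A_cap = π/4 × (1.75 in)² = 2.405 in^2
Rod-side annular area A_ann = π/4 × (1.75² − 0.908²) = 1.758 in^2
t_ext = A_cap·L/Q = 2.405 s
t_ret = A_ann·L/Q = 1.757 s
t_cycle = t_ext + t_ret

t ≈ 4.16 s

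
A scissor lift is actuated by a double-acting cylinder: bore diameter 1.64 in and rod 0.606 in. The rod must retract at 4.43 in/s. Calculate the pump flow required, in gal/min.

Rod-side annular area A_ann = π/4 × (1.64² − 0.606²) = 1.824 in^2
Q = A × v

Q ≈ 2.10 gal/min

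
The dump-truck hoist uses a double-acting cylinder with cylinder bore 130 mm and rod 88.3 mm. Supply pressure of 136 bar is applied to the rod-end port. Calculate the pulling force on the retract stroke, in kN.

F ≈ 97.2 kN

Rod-side annular area A_ann = π/4 × (130² − 88.3²) = 7150 mm^2
On retraction the pressure acts on the annular area (bore minus rod).
F = P × A_ann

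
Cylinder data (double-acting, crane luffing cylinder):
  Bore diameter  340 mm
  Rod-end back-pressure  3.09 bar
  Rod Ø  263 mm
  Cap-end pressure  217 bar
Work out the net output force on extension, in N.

F ≈ 1.96e6 N

Cap-side area A_cap = π/4 × (340 mm)² = 90790 mm^2
Rod-side annular area A_ann = π/4 × (340² − 263²) = 36470 mm^2
Net thrust = P_cap·A_cap − P_rod·A_ann = 1.970e6 N − 11270 N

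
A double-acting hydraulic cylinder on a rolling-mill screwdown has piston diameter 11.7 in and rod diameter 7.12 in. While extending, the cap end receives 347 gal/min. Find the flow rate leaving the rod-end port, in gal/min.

Q_out ≈ 218 gal/min

Cap-side area A_cap = π/4 × (11.7 in)² = 107.5 in^2
Rod-side annular area A_ann = π/4 × (11.7² − 7.12²) = 67.70 in^2
Piston speed v = Q_in/A_cap; rod-end outflow Q_out = v × A_ann = Q_in × A_ann/A_cap.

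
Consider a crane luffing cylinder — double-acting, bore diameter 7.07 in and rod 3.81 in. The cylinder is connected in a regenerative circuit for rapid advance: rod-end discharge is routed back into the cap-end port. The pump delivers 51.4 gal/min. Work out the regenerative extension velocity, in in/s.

In regeneration the rod-end outflow joins the pump flow into the cap end, so the net volume the pump must supply per unit advance equals the rod cross-section area.
Rod cross-section A_rod = π/4 × (3.81 in)² = 11.40 in^2
v = Q_pump / A_rod

v ≈ 17.4 in/s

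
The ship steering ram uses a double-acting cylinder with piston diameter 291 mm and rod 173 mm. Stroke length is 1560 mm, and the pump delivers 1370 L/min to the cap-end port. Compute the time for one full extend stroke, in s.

Cap-side area A_cap = π/4 × (291 mm)² = 66510 mm^2
Swept volume V = A × L; t = V / Q = A·L / Q

t ≈ 4.54 s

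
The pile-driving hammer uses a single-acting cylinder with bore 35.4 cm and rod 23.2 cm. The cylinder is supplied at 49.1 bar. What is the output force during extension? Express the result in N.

F ≈ 4.83e5 N

Cap-side area A_cap = π/4 × (35.4 cm)² = 984.2 cm^2
F = P × A_cap = 49.1 bar × A_cap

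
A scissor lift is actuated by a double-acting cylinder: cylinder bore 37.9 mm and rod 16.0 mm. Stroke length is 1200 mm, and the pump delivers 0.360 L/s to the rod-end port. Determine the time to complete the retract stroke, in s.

Rod-side annular area A_ann = π/4 × (37.9² − 16.0²) = 927.1 mm^2
Swept volume V = A × L; t = V / Q = A·L / Q

t ≈ 3.09 s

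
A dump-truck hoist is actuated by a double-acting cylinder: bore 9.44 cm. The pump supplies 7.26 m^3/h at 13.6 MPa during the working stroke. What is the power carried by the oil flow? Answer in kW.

Hydraulic power = P × Q

W ≈ 27.4 kW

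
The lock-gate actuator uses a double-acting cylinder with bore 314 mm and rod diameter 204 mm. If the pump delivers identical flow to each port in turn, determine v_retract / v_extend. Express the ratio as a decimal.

v_ret/v_ext ≈ 1.73

Cap-side area A_cap = π/4 × (314 mm)² = 77440 mm^2
Rod-side annular area A_ann = π/4 × (314² − 204²) = 44750 mm^2
For equal Q, v ∝ 1/A, so v_ret/v_ext = A_cap/A_ann.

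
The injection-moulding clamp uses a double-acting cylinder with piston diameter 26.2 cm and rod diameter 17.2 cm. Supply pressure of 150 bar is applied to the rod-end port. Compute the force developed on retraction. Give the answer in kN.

Rod-side annular area A_ann = π/4 × (26.2² − 17.2²) = 306.8 cm^2
On retraction the pressure acts on the annular area (bore minus rod).
F = P × A_ann

F ≈ 460 kN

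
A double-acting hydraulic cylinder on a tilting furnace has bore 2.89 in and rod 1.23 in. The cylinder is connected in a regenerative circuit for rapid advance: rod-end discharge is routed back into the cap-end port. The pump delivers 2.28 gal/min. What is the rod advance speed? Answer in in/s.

v ≈ 7.39 in/s

In regeneration the rod-end outflow joins the pump flow into the cap end, so the net volume the pump must supply per unit advance equals the rod cross-section area.
Rod cross-section A_rod = π/4 × (1.23 in)² = 1.188 in^2
v = Q_pump / A_rod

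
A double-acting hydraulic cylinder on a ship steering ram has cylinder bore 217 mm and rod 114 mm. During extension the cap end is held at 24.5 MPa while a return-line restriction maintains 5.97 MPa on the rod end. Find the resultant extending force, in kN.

Cap-side area A_cap = π/4 × (217 mm)² = 36980 mm^2
Rod-side annular area A_ann = π/4 × (217² − 114²) = 26780 mm^2
Net thrust = P_cap·A_cap − P_rod·A_ann = 906.1 kN − 159.9 kN

F ≈ 746 kN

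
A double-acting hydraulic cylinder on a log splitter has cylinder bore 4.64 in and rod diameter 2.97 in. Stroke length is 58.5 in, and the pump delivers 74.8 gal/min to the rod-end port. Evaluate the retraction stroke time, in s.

Rod-side annular area A_ann = π/4 × (4.64² − 2.97²) = 9.981 in^2
Swept volume V = A × L; t = V / Q = A·L / Q

t ≈ 2.03 s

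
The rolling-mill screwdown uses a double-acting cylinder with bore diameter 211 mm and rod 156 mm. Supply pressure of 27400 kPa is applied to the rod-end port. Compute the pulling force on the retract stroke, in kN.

F ≈ 434 kN

Rod-side annular area A_ann = π/4 × (211² − 156²) = 15850 mm^2
On retraction the pressure acts on the annular area (bore minus rod).
F = P × A_ann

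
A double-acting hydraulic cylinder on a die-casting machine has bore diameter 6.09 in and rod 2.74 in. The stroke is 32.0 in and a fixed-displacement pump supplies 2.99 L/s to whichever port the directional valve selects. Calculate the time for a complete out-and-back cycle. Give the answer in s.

t ≈ 9.18 s

Cap-side area A_cap = π/4 × (6.09 in)² = 29.13 in^2
Rod-side annular area A_ann = π/4 × (6.09² − 2.74²) = 23.23 in^2
t_ext = A_cap·L/Q = 5.109 s
t_ret = A_ann·L/Q = 4.075 s
t_cycle = t_ext + t_ret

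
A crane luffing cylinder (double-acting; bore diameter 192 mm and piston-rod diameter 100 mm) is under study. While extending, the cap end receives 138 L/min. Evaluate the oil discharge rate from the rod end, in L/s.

Cap-side area A_cap = π/4 × (192 mm)² = 28950 mm^2
Rod-side annular area A_ann = π/4 × (192² − 100²) = 21100 mm^2
Piston speed v = Q_in/A_cap; rod-end outflow Q_out = v × A_ann = Q_in × A_ann/A_cap.

Q_out ≈ 1.68 L/s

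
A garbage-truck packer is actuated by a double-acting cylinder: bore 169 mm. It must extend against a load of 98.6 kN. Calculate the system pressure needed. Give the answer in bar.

Cap-side area A_cap = π/4 × (169 mm)² = 22430 mm^2
P = F / A = 98.6 kN / A

P ≈ 44.0 bar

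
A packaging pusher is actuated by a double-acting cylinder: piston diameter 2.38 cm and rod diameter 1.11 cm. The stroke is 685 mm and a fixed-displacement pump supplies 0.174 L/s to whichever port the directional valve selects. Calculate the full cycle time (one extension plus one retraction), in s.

t ≈ 3.12 s

Cap-side area A_cap = π/4 × (2.38 cm)² = 4.449 cm^2
Rod-side annular area A_ann = π/4 × (2.38² − 1.11²) = 3.481 cm^2
t_ext = A_cap·L/Q = 1.751 s
t_ret = A_ann·L/Q = 1.370 s
t_cycle = t_ext + t_ret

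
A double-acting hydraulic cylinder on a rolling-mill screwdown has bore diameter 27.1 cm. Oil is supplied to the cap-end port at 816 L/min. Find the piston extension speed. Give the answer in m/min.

Cap-side area A_cap = π/4 × (27.1 cm)² = 576.8 cm^2
v = Q / A

v ≈ 14.1 m/min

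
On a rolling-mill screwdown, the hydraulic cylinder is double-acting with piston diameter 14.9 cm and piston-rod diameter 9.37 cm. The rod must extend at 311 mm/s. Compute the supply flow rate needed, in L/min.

Cap-side area A_cap = π/4 × (14.9 cm)² = 174.4 cm^2
Q = A × v

Q ≈ 325 L/min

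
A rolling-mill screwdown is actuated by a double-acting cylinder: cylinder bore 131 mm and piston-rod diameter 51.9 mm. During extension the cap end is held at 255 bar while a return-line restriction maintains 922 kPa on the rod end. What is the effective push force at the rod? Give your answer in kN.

F ≈ 333 kN

Cap-side area A_cap = π/4 × (131 mm)² = 13480 mm^2
Rod-side annular area A_ann = π/4 × (131² − 51.9²) = 11360 mm^2
Net thrust = P_cap·A_cap − P_rod·A_ann = 343.7 kN − 10.48 kN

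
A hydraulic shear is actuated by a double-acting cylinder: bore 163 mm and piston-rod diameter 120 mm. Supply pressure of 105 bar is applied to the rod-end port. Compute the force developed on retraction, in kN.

Rod-side annular area A_ann = π/4 × (163² − 120²) = 9558 mm^2
On retraction the pressure acts on the annular area (bore minus rod).
F = P × A_ann

F ≈ 100 kN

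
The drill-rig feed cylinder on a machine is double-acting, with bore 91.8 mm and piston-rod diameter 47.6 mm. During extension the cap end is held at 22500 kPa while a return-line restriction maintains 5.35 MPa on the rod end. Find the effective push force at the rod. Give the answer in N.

F ≈ 1.23e5 N

Cap-side area A_cap = π/4 × (91.8 mm)² = 6619 mm^2
Rod-side annular area A_ann = π/4 × (91.8² − 47.6²) = 4839 mm^2
Net thrust = P_cap·A_cap − P_rod·A_ann = 1.489e5 N − 25890 N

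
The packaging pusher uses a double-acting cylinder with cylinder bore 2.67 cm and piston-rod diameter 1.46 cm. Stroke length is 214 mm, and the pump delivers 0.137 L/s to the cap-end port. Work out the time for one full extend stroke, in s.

t ≈ 0.875 s

Cap-side area A_cap = π/4 × (2.67 cm)² = 5.599 cm^2
Swept volume V = A × L; t = V / Q = A·L / Q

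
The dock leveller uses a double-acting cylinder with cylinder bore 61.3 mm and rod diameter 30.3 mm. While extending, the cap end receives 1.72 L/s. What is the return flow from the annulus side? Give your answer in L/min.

Q_out ≈ 78.0 L/min

Cap-side area A_cap = π/4 × (61.3 mm)² = 2951 mm^2
Rod-side annular area A_ann = π/4 × (61.3² − 30.3²) = 2230 mm^2
Piston speed v = Q_in/A_cap; rod-end outflow Q_out = v × A_ann = Q_in × A_ann/A_cap.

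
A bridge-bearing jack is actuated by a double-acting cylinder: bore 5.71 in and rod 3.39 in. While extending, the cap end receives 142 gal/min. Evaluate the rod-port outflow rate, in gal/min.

Q_out ≈ 91.9 gal/min

Cap-side area A_cap = π/4 × (5.71 in)² = 25.61 in^2
Rod-side annular area A_ann = π/4 × (5.71² − 3.39²) = 16.58 in^2
Piston speed v = Q_in/A_cap; rod-end outflow Q_out = v × A_ann = Q_in × A_ann/A_cap.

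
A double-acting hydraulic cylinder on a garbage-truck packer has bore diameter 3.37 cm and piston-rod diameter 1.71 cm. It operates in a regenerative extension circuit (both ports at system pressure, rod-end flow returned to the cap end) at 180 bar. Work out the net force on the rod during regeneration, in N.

F ≈ 4130 N

With equal pressure on both faces, forces on the annular region cancel; the net push is pressure × rod cross-section.
Rod cross-section A_rod = π/4 × (1.71 cm)² = 2.297 cm^2
F = P × A_rod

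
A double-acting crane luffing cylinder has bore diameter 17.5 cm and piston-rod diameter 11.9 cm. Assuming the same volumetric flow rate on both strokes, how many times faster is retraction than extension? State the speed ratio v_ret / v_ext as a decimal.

Cap-side area A_cap = π/4 × (17.5 cm)² = 240.5 cm^2
Rod-side annular area A_ann = π/4 × (17.5² − 11.9²) = 129.3 cm^2
For equal Q, v ∝ 1/A, so v_ret/v_ext = A_cap/A_ann.

v_ret/v_ext ≈ 1.86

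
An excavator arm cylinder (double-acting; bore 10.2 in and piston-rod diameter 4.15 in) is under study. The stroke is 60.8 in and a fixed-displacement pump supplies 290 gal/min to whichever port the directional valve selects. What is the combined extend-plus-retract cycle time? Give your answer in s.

Cap-side area A_cap = π/4 × (10.2 in)² = 81.71 in^2
Rod-side annular area A_ann = π/4 × (10.2² − 4.15²) = 68.19 in^2
t_ext = A_cap·L/Q = 4.450 s
t_ret = A_ann·L/Q = 3.713 s
t_cycle = t_ext + t_ret

t ≈ 8.16 s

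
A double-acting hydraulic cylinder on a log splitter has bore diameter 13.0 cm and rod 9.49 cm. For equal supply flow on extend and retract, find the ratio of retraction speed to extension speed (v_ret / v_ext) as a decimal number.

v_ret/v_ext ≈ 2.14

Cap-side area A_cap = π/4 × (13.0 cm)² = 132.7 cm^2
Rod-side annular area A_ann = π/4 × (13.0² − 9.49²) = 62.00 cm^2
For equal Q, v ∝ 1/A, so v_ret/v_ext = A_cap/A_ann.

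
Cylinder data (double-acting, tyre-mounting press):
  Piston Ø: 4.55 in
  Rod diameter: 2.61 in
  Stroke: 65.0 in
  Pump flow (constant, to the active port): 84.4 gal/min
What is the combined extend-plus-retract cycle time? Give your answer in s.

t ≈ 5.43 s

Cap-side area A_cap = π/4 × (4.55 in)² = 16.26 in^2
Rod-side annular area A_ann = π/4 × (4.55² − 2.61²) = 10.91 in^2
t_ext = A_cap·L/Q = 3.253 s
t_ret = A_ann·L/Q = 2.182 s
t_cycle = t_ext + t_ret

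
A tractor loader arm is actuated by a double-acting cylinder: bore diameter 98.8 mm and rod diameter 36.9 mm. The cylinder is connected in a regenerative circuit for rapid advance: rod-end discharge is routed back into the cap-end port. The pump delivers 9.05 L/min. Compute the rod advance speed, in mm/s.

In regeneration the rod-end outflow joins the pump flow into the cap end, so the net volume the pump must supply per unit advance equals the rod cross-section area.
Rod cross-section A_rod = π/4 × (36.9 mm)² = 1069 mm^2
v = Q_pump / A_rod

v ≈ 141 mm/s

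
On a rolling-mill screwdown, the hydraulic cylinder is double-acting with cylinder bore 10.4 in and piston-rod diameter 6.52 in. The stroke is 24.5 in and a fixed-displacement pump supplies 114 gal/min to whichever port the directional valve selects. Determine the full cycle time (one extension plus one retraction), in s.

t ≈ 7.62 s

Cap-side area A_cap = π/4 × (10.4 in)² = 84.95 in^2
Rod-side annular area A_ann = π/4 × (10.4² − 6.52²) = 51.56 in^2
t_ext = A_cap·L/Q = 4.742 s
t_ret = A_ann·L/Q = 2.878 s
t_cycle = t_ext + t_ret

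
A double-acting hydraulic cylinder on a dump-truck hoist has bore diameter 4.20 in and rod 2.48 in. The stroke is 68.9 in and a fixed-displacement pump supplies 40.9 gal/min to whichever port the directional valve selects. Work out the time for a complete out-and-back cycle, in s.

Cap-side area A_cap = π/4 × (4.20 in)² = 13.85 in^2
Rod-side annular area A_ann = π/4 × (4.20² − 2.48²) = 9.024 in^2
t_ext = A_cap·L/Q = 6.062 s
t_ret = A_ann·L/Q = 3.948 s
t_cycle = t_ext + t_ret

t ≈ 10.0 s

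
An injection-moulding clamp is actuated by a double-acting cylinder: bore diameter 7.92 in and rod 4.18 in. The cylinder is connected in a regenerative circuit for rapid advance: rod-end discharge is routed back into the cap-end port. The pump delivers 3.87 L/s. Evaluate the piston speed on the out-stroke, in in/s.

v ≈ 17.2 in/s

In regeneration the rod-end outflow joins the pump flow into the cap end, so the net volume the pump must supply per unit advance equals the rod cross-section area.
Rod cross-section A_rod = π/4 × (4.18 in)² = 13.72 in^2
v = Q_pump / A_rod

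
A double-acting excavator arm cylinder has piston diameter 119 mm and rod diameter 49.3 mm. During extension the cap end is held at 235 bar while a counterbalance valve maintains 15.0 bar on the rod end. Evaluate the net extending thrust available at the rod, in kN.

Cap-side area A_cap = π/4 × (119 mm)² = 11120 mm^2
Rod-side annular area A_ann = π/4 × (119² − 49.3²) = 9213 mm^2
Net thrust = P_cap·A_cap − P_rod·A_ann = 261.4 kN − 13.82 kN

F ≈ 248 kN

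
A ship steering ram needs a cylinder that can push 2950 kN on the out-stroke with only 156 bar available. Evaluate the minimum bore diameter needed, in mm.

Extension force acts on the full piston face: F = P × (π/4)D².
D = √(4F / (πP)) = √(4 × 2950 kN / (π × 156 bar))

D ≈ 491 mm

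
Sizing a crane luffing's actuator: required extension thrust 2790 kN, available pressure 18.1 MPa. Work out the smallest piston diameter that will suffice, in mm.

D ≈ 443 mm

Extension force acts on the full piston face: F = P × (π/4)D².
D = √(4F / (πP)) = √(4 × 2790 kN / (π × 18.1 MPa))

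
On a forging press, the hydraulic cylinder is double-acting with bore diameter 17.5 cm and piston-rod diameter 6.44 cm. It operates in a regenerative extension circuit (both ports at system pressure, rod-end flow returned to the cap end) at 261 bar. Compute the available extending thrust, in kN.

With equal pressure on both faces, forces on the annular region cancel; the net push is pressure × rod cross-section.
Rod cross-section A_rod = π/4 × (6.44 cm)² = 32.57 cm^2
F = P × A_rod

F ≈ 85.0 kN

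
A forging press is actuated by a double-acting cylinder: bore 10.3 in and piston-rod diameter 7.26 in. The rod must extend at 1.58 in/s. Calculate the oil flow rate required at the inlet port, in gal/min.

Q ≈ 34.2 gal/min

Cap-side area A_cap = π/4 × (10.3 in)² = 83.32 in^2
Q = A × v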